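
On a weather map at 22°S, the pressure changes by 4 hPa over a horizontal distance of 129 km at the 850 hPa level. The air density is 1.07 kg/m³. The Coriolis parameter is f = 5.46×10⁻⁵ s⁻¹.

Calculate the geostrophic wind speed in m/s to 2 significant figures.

Pressure gradient: |∂P/∂n| = 400 Pa / 129000 m = 3.10×10⁻³ Pa/m
Geostrophic balance (pressure-gradient force = Coriolis force):
V_g = (1/(fρ)) |∂P/∂n| = 3.10×10⁻³ / (5.46×10⁻⁵ × 1.07) = 53.1 m/s

53 m/s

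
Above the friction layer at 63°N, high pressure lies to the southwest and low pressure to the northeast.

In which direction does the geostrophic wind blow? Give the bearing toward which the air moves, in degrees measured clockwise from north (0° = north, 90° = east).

135°

The pressure-gradient force points toward the northeast (bearing 045°).
Geostrophic balance: in the Northern Hemisphere the Coriolis force deflects motion to the right, so the geostrophic wind blows 90° to the right of the pressure-gradient force (low pressure on the left).
Rotating 045° by 90° clockwise gives 135° — the wind blows toward the southeast.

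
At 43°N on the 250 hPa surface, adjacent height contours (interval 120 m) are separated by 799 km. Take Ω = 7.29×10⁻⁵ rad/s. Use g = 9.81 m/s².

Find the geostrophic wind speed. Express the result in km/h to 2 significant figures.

53 km/h

Coriolis parameter at 43°N:
f = 2Ω sin φ = 2 × 7.29×10⁻⁵ × sin 43° = 9.94×10⁻⁵ s⁻¹
Height gradient: |∂Z/∂n| = 120 m / 799000 m = 1.50×10⁻⁴
On a pressure surface, geostrophic balance gives V_g = (g/f)|∂Z/∂n|:
V_g = 9.81 × 1.50×10⁻⁴ / 9.94×10⁻⁵ = 14.8 m/s
Converting: 14.8 m/s × 3.6 = 53 km/h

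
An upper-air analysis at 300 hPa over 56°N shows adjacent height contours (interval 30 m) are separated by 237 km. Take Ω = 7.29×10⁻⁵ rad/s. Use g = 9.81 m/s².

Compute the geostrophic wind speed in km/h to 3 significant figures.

Coriolis parameter at 56°N:
f = 2Ω sin φ = 2 × 7.29×10⁻⁵ × sin 56° = 1.21×10⁻⁴ s⁻¹
Height gradient: |∂Z/∂n| = 30 m / 237000 m = 1.27×10⁻⁴
On a pressure surface, geostrophic balance gives V_g = (g/f)|∂Z/∂n|:
V_g = 9.81 × 1.27×10⁻⁴ / 1.21×10⁻⁴ = 10.3 m/s
Converting: 10.3 m/s × 3.6 = 37.0 km/h

37.0 km/h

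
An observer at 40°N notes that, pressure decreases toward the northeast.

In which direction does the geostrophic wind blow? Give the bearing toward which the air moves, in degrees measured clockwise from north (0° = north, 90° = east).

135°

The pressure-gradient force points toward the northeast (bearing 045°).
Geostrophic balance: in the Northern Hemisphere the Coriolis force deflects motion to the right, so the geostrophic wind blows 90° to the right of the pressure-gradient force (low pressure on the left).
Rotating 045° by 90° clockwise gives 135° — the wind blows toward the southeast.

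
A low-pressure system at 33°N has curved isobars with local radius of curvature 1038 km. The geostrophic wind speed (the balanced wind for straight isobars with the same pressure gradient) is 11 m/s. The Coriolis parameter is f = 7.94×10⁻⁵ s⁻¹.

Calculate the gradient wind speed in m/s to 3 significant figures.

Around a low, centrifugal force acts outward with Coriolis, so pressure-gradient force balances both:
(1/ρ)|∂P/∂n| = fV + V²/R  →  V² + fR·V − fR·V_g = 0
With fR = 7.94×10⁻⁵ × 1038×10³ m = 82.4 m/s:
V = [−fR + √((fR)² + 4 fR V_g)]/2 = [−82.4 + √(82.4² + 4×82.4×11)]/2 = 9.83 m/s
Subgeostrophic (V < V_g = 11 m/s), as expected around a low.

9.83 m/s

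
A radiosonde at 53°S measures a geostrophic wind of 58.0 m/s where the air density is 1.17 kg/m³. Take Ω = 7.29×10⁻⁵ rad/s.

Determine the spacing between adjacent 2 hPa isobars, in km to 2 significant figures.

25 km

Coriolis parameter at 53°S:
f = 2Ω sin φ = 2 × 7.29×10⁻⁵ × sin 53° = 1.16×10⁻⁴ s⁻¹
Geostrophic balance rearranged: |∂P/∂n| = f ρ V_g
|∂P/∂n| = 1.16×10⁻⁴ × 1.17 × 58.0 = 7.90×10⁻³ Pa/m
Isobar spacing: Δn = ΔP/|∂P/∂n| = 200 Pa / 7.90×10⁻³ Pa/m = 25311 m ≈ 25 km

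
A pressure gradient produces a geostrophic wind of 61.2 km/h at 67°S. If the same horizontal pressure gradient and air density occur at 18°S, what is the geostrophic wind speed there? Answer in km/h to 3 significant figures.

With the same pressure gradient and density, V_g ∝ 1/f ∝ 1/sin φ.
V₂ = V₁ · sin φ₁ / sin φ₂ = 61.2 × sin 67° / sin 18°
V₂ = 61.2 × 0.9205/0.3090 = 182 km/h

182 km/h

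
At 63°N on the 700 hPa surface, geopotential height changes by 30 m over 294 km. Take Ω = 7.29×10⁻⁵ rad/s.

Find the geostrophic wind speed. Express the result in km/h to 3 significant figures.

27.7 km/h

Coriolis parameter at 63°N:
f = 2Ω sin φ = 2 × 7.29×10⁻⁵ × sin 63° = 1.30×10⁻⁴ s⁻¹
Height gradient: |∂Z/∂n| = 30 m / 294000 m = 1.02×10⁻⁴
On a pressure surface, geostrophic balance gives V_g = (g/f)|∂Z/∂n|:
V_g = 9.81 × 1.02×10⁻⁴ / 1.30×10⁻⁴ = 7.71 m/s
Converting: 7.71 m/s × 3.6 = 27.7 km/h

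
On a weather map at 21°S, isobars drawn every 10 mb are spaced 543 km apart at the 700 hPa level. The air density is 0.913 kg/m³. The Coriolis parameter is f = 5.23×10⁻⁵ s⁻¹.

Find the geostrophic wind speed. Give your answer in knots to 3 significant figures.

75.0 knots

Pressure gradient: |∂P/∂n| = 1000 Pa / 543000 m = 1.84×10⁻³ Pa/m
Geostrophic balance (pressure-gradient force = Coriolis force):
V_g = (1/(fρ)) |∂P/∂n| = 1.84×10⁻³ / (5.23×10⁻⁵ × 0.913) = 38.6 m/s
Converting: 38.6 m/s × 1.944 = 75.0 knots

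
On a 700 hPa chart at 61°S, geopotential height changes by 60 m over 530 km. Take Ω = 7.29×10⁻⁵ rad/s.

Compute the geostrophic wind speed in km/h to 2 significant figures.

31 km/h

Coriolis parameter at 61°S:
f = 2Ω sin φ = 2 × 7.29×10⁻⁵ × sin 61° = 1.28×10⁻⁴ s⁻¹
Height gradient: |∂Z/∂n| = 60 m / 530000 m = 1.13×10⁻⁴
On a pressure surface, geostrophic balance gives V_g = (g/f)|∂Z/∂n|:
V_g = 9.81 × 1.13×10⁻⁴ / 1.28×10⁻⁴ = 8.71 m/s
Converting: 8.71 m/s × 3.6 = 31 km/h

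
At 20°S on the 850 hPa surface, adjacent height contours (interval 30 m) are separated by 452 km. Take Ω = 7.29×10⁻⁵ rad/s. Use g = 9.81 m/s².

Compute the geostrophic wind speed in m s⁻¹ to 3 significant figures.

13.1 m s⁻¹

Coriolis parameter at 20°S:
f = 2Ω sin φ = 2 × 7.29×10⁻⁵ × sin 20° = 4.99×10⁻⁵ s⁻¹
Height gradient: |∂Z/∂n| = 30 m / 452000 m = 6.64×10⁻⁵
On a pressure surface, geostrophic balance gives V_g = (g/f)|∂Z/∂n|:
V_g = 9.81 × 6.64×10⁻⁵ / 4.99×10⁻⁵ = 13.1 m/s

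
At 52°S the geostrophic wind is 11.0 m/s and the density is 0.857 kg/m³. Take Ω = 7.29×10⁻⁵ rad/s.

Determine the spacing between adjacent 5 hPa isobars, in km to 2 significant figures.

460 km

Coriolis parameter at 52°S:
f = 2Ω sin φ = 2 × 7.29×10⁻⁵ × sin 52° = 1.15×10⁻⁴ s⁻¹
Geostrophic balance rearranged: |∂P/∂n| = f ρ V_g
|∂P/∂n| = 1.15×10⁻⁴ × 0.857 × 11.0 = 1.08×10⁻³ Pa/m
Isobar spacing: Δn = ΔP/|∂P/∂n| = 500 Pa / 1.08×10⁻³ Pa/m = 461644 m ≈ 460 km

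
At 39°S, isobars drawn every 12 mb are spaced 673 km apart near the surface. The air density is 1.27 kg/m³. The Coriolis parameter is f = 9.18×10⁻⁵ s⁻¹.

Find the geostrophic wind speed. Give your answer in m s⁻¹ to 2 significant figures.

Pressure gradient: |∂P/∂n| = 1200 Pa / 673000 m = 1.78×10⁻³ Pa/m
Geostrophic balance (pressure-gradient force = Coriolis force):
V_g = (1/(fρ)) |∂P/∂n| = 1.78×10⁻³ / (9.18×10⁻⁵ × 1.27) = 15.3 m/s

15 m s⁻¹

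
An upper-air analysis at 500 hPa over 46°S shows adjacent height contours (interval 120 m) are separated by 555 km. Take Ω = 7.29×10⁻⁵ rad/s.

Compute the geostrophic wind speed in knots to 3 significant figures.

Coriolis parameter at 46°S:
f = 2Ω sin φ = 2 × 7.29×10⁻⁵ × sin 46° = 1.05×10⁻⁴ s⁻¹
Height gradient: |∂Z/∂n| = 120 m / 555000 m = 2.16×10⁻⁴
On a pressure surface, geostrophic balance gives V_g = (g/f)|∂Z/∂n|:
V_g = 9.81 × 2.16×10⁻⁴ / 1.05×10⁻⁴ = 20.2 m/s
Converting: 20.2 m/s × 1.944 = 39.3 knots

39.3 knots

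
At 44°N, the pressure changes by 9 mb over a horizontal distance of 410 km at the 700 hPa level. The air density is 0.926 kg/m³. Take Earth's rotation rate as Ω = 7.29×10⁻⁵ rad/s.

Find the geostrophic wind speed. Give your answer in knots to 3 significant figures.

Coriolis parameter at 44°N:
f = 2Ω sin φ = 2 × 7.29×10⁻⁵ × sin 44° = 1.01×10⁻⁴ s⁻¹
Pressure gradient: |∂P/∂n| = 900 Pa / 410000 m = 2.20×10⁻³ Pa/m
Geostrophic balance (pressure-gradient force = Coriolis force):
V_g = (1/(fρ)) |∂P/∂n| = 2.20×10⁻³ / (1.01×10⁻⁴ × 0.926) = 23.4 m/s
Converting: 23.4 m/s × 1.944 = 45.5 knots

45.5 knots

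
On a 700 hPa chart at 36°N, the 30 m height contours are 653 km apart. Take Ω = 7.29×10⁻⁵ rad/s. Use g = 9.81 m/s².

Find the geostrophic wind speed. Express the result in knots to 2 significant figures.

10 knots

Coriolis parameter at 36°N:
f = 2Ω sin φ = 2 × 7.29×10⁻⁵ × sin 36° = 8.57×10⁻⁵ s⁻¹
Height gradient: |∂Z/∂n| = 30 m / 653000 m = 4.59×10⁻⁵
On a pressure surface, geostrophic balance gives V_g = (g/f)|∂Z/∂n|:
V_g = 9.81 × 4.59×10⁻⁵ / 8.57×10⁻⁵ = 5.26 m/s
Converting: 5.26 m/s × 1.944 = 10 knots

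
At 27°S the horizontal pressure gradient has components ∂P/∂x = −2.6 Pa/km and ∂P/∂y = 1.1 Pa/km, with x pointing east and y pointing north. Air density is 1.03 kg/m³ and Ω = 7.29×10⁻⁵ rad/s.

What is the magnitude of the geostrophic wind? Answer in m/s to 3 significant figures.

41.4 m/s

Coriolis parameter at 27°S:
f = 2Ω sin φ = 2 × 7.29×10⁻⁵ × sin 27° = 6.62×10⁻⁵ s⁻¹
In the Southern Hemisphere f is negative: f = −6.62×10⁻⁵ s⁻¹.
Component geostrophic relations (x east, y north):
u_g = −(1/(fρ)) ∂P/∂y,  v_g = (1/(fρ)) ∂P/∂x
u_g = −(1.1×10⁻³)/(−6.62×10⁻⁵ × 1.03) = 16.1 m/s;  v_g = (−2.6×10⁻³)/(−6.62×10⁻⁵ × 1.03) = 38.1 m/s
|V_g| = √(u_g² + v_g²) = 41.4 m/s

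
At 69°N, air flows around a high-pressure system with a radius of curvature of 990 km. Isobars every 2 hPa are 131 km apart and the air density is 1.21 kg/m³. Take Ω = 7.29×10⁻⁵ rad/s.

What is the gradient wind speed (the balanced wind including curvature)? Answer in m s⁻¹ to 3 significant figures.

10.0 m s⁻¹

Coriolis parameter at 69°N:
f = 2Ω sin φ = 2 × 7.29×10⁻⁵ × sin 69° = 1.36×10⁻⁴ s⁻¹
Pressure gradient: |∂P/∂n| = 200 Pa / 131000 m = 1.53×10⁻³ Pa/m
Geostrophic speed: V_g = |∂P/∂n|/(fρ) = 1.53×10⁻³/(1.36×10⁻⁴ × 1.21) = 9.27 m/s
Around a high, pressure-gradient force acts outward with centrifugal, so Coriolis balances both:
fV = (1/ρ)|∂P/∂n| + V²/R  →  V² − fR·V + fR·V_g = 0
With fR = 1.36×10⁻⁴ × 990×10³ m = 135 m/s:
V = [fR − √((fR)² − 4 fR V_g)]/2 = [135 − √(135² − 4×135×9.27)]/2 = 10 m/s
Supergeostrophic (V > V_g = 9.27 m/s), as expected around a high.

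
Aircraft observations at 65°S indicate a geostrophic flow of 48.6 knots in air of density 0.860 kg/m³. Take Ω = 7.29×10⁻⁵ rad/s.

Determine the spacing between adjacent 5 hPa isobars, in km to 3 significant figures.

Coriolis parameter at 65°S:
f = 2Ω sin φ = 2 × 7.29×10⁻⁵ × sin 65° = 1.32×10⁻⁴ s⁻¹
Wind speed in SI: 48.6 knots = 25.0 m/s
Geostrophic balance rearranged: |∂P/∂n| = f ρ V_g
|∂P/∂n| = 1.32×10⁻⁴ × 0.860 × 25.0 = 2.84×10⁻³ Pa/m
Isobar spacing: Δn = ΔP/|∂P/∂n| = 500 Pa / 2.84×10⁻³ Pa/m = 175980 m ≈ 176 km

176 km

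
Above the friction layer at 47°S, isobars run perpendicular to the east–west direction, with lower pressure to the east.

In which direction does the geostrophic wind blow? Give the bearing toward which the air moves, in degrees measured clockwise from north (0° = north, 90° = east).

The pressure-gradient force points toward the east (bearing 090°).
Geostrophic balance: in the Southern Hemisphere the Coriolis force deflects motion to the left, so the geostrophic wind blows 90° to the left of the pressure-gradient force (low pressure on the right).
Rotating 090° by 90° counterclockwise gives 000° — the wind blows toward the north.

000°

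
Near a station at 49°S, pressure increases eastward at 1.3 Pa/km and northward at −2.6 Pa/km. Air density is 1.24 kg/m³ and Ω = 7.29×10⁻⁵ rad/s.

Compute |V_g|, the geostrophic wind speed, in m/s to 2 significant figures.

Coriolis parameter at 49°S:
f = 2Ω sin φ = 2 × 7.29×10⁻⁵ × sin 49° = 1.10×10⁻⁴ s⁻¹
In the Southern Hemisphere f is negative: f = −1.10×10⁻⁴ s⁻¹.
Component geostrophic relations (x east, y north):
u_g = −(1/(fρ)) ∂P/∂y,  v_g = (1/(fρ)) ∂P/∂x
u_g = −(−2.6×10⁻³)/(−1.10×10⁻⁴ × 1.24) = −19.1 m/s;  v_g = (1.3×10⁻³)/(−1.10×10⁻⁴ × 1.24) = −9.53 m/s
|V_g| = √(u_g² + v_g²) = 21.3 m/s

21 m/s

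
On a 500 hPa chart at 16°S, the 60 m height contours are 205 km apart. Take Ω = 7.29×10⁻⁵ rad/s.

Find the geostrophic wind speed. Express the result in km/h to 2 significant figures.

260 km/h

Coriolis parameter at 16°S:
f = 2Ω sin φ = 2 × 7.29×10⁻⁵ × sin 16° = 4.02×10⁻⁵ s⁻¹
Height gradient: |∂Z/∂n| = 60 m / 205000 m = 2.93×10⁻⁴
On a pressure surface, geostrophic balance gives V_g = (g/f)|∂Z/∂n|:
V_g = 9.81 × 2.93×10⁻⁴ / 4.02×10⁻⁵ = 71.4 m/s
Converting: 71.4 m/s × 3.6 = 260 km/h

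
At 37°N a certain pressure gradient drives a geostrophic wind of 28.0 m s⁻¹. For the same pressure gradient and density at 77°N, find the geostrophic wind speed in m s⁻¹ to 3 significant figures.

17.3 m s⁻¹

With the same pressure gradient and density, V_g ∝ 1/f ∝ 1/sin φ.
V₂ = V₁ · sin φ₁ / sin φ₂ = 28.0 × sin 37° / sin 77°
V₂ = 28.0 × 0.6018/0.9744 = 17.3 m s⁻¹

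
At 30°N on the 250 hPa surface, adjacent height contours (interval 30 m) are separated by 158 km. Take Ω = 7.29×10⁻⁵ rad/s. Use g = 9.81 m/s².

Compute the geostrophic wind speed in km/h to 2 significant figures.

Coriolis parameter at 30°N:
f = 2Ω sin φ = 2 × 7.29×10⁻⁵ × sin 30° = 7.29×10⁻⁵ s⁻¹
Height gradient: |∂Z/∂n| = 30 m / 158000 m = 1.90×10⁻⁴
On a pressure surface, geostrophic balance gives V_g = (g/f)|∂Z/∂n|:
V_g = 9.81 × 1.90×10⁻⁴ / 7.29×10⁻⁵ = 25.6 m/s
Converting: 25.6 m/s × 3.6 = 92 km/h

92 km/h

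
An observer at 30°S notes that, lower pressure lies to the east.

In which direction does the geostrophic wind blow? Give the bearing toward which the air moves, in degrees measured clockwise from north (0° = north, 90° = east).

The pressure-gradient force points toward the east (bearing 090°).
Geostrophic balance: in the Southern Hemisphere the Coriolis force deflects motion to the left, so the geostrophic wind blows 90° to the left of the pressure-gradient force (low pressure on the right).
Rotating 090° by 90° counterclockwise gives 000° — the wind blows toward the north.

000°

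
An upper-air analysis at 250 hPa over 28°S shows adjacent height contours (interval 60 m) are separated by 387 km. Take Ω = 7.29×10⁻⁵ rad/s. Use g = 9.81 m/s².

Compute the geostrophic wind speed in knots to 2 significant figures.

Coriolis parameter at 28°S:
f = 2Ω sin φ = 2 × 7.29×10⁻⁵ × sin 28° = 6.84×10⁻⁵ s⁻¹
Height gradient: |∂Z/∂n| = 60 m / 387000 m = 1.55×10⁻⁴
On a pressure surface, geostrophic balance gives V_g = (g/f)|∂Z/∂n|:
V_g = 9.81 × 1.55×10⁻⁴ / 6.84×10⁻⁵ = 22.2 m/s
Converting: 22.2 m/s × 1.944 = 43 knots

43 knots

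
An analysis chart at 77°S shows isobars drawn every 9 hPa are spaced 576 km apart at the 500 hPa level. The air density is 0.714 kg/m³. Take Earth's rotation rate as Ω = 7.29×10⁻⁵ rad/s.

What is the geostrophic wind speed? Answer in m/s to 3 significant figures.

Coriolis parameter at 77°S:
f = 2Ω sin φ = 2 × 7.29×10⁻⁵ × sin 77° = 1.42×10⁻⁴ s⁻¹
Pressure gradient: |∂P/∂n| = 900 Pa / 576000 m = 1.56×10⁻³ Pa/m
Geostrophic balance (pressure-gradient force = Coriolis force):
V_g = (1/(fρ)) |∂P/∂n| = 1.56×10⁻³ / (1.42×10⁻⁴ × 0.714) = 15.4 m/s

15.4 m/s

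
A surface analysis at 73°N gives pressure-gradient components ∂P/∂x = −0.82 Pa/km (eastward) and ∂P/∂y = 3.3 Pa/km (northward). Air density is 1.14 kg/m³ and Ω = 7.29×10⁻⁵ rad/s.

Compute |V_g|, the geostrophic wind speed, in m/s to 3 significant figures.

Coriolis parameter at 73°N:
f = 2Ω sin φ = 2 × 7.29×10⁻⁵ × sin 73° = 1.39×10⁻⁴ s⁻¹
Component geostrophic relations (x east, y north):
u_g = −(1/(fρ)) ∂P/∂y,  v_g = (1/(fρ)) ∂P/∂x
u_g = −(3.3×10⁻³)/(1.39×10⁻⁴ × 1.14) = −20.8 m/s;  v_g = (−0.82×10⁻³)/(1.39×10⁻⁴ × 1.14) = −5.16 m/s
|V_g| = √(u_g² + v_g²) = 21.4 m/s

21.4 m/s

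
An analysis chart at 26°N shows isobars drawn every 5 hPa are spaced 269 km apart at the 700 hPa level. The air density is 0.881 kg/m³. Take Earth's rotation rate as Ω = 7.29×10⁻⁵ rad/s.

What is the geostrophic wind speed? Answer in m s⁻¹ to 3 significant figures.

Coriolis parameter at 26°N:
f = 2Ω sin φ = 2 × 7.29×10⁻⁵ × sin 26° = 6.39×10⁻⁵ s⁻¹
Pressure gradient: |∂P/∂n| = 500 Pa / 269000 m = 1.86×10⁻³ Pa/m
Geostrophic balance (pressure-gradient force = Coriolis force):
V_g = (1/(fρ)) |∂P/∂n| = 1.86×10⁻³ / (6.39×10⁻⁵ × 0.881) = 33.0 m/s

33.0 m s⁻¹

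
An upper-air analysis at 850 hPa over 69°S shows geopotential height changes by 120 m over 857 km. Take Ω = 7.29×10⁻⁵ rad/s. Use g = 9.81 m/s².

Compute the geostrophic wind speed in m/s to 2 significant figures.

Coriolis parameter at 69°S:
f = 2Ω sin φ = 2 × 7.29×10⁻⁵ × sin 69° = 1.36×10⁻⁴ s⁻¹
Height gradient: |∂Z/∂n| = 120 m / 857000 m = 1.40×10⁻⁴
On a pressure surface, geostrophic balance gives V_g = (g/f)|∂Z/∂n|:
V_g = 9.81 × 1.40×10⁻⁴ / 1.36×10⁻⁴ = 10.1 m/s

10 m/s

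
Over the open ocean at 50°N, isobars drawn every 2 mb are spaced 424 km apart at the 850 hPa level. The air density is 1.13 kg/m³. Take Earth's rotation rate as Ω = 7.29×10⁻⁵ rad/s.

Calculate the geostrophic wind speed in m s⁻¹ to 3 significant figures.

3.74 m s⁻¹

Coriolis parameter at 50°N:
f = 2Ω sin φ = 2 × 7.29×10⁻⁵ × sin 50° = 1.12×10⁻⁴ s⁻¹
Pressure gradient: |∂P/∂n| = 200 Pa / 424000 m = 4.72×10⁻⁴ Pa/m
Geostrophic balance (pressure-gradient force = Coriolis force):
V_g = (1/(fρ)) |∂P/∂n| = 4.72×10⁻⁴ / (1.12×10⁻⁴ × 1.13) = 3.74 m/s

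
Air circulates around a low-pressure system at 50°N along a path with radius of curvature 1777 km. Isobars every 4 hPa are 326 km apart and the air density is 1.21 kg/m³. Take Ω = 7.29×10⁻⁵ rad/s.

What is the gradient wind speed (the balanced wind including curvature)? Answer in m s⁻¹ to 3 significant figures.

8.70 m s⁻¹

Coriolis parameter at 50°N:
f = 2Ω sin φ = 2 × 7.29×10⁻⁵ × sin 50° = 1.12×10⁻⁴ s⁻¹
Pressure gradient: |∂P/∂n| = 400 Pa / 326000 m = 1.23×10⁻³ Pa/m
Geostrophic speed: V_g = |∂P/∂n|/(fρ) = 1.23×10⁻³/(1.12×10⁻⁴ × 1.21) = 9.08 m/s
Around a low, centrifugal force acts outward with Coriolis, so pressure-gradient force balances both:
(1/ρ)|∂P/∂n| = fV + V²/R  →  V² + fR·V − fR·V_g = 0
With fR = 1.12×10⁻⁴ × 1777×10³ m = 198 m/s:
V = [−fR + √((fR)² + 4 fR V_g)]/2 = [−198 + √(198² + 4×198×9.08)]/2 = 8.7 m/s
Subgeostrophic (V < V_g = 9.08 m/s), as expected around a low.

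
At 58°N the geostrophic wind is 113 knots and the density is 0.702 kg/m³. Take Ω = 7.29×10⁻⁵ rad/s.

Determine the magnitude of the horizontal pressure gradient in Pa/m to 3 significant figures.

Coriolis parameter at 58°N:
f = 2Ω sin φ = 2 × 7.29×10⁻⁵ × sin 58° = 1.24×10⁻⁴ s⁻¹
Wind speed in SI: 113 knots = 58.1 m/s
Geostrophic balance rearranged: |∂P/∂n| = f ρ V_g
|∂P/∂n| = 1.24×10⁻⁴ × 0.702 × 58.1 = 5.05×10⁻³ Pa/m

5.05×10⁻³ Pa/m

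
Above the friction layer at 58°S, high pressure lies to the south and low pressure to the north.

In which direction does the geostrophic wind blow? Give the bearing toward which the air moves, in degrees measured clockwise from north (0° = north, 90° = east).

The pressure-gradient force points toward the north (bearing 000°).
Geostrophic balance: in the Southern Hemisphere the Coriolis force deflects motion to the left, so the geostrophic wind blows 90° to the left of the pressure-gradient force (low pressure on the right).
Rotating 000° by 90° counterclockwise gives 270° — the wind blows toward the west.

270°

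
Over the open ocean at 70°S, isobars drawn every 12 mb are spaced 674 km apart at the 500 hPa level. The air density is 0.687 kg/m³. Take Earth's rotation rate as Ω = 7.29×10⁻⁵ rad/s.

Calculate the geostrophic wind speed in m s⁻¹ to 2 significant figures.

19 m s⁻¹

Coriolis parameter at 70°S:
f = 2Ω sin φ = 2 × 7.29×10⁻⁵ × sin 70° = 1.37×10⁻⁴ s⁻¹
Pressure gradient: |∂P/∂n| = 1200 Pa / 674000 m = 1.78×10⁻³ Pa/m
Geostrophic balance (pressure-gradient force = Coriolis force):
V_g = (1/(fρ)) |∂P/∂n| = 1.78×10⁻³ / (1.37×10⁻⁴ × 0.687) = 18.9 m/s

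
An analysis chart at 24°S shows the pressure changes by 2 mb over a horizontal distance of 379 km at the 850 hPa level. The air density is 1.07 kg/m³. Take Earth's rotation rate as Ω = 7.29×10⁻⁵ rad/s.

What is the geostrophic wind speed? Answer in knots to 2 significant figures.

16 knots

Coriolis parameter at 24°S:
f = 2Ω sin φ = 2 × 7.29×10⁻⁵ × sin 24° = 5.93×10⁻⁵ s⁻¹
Pressure gradient: |∂P/∂n| = 200 Pa / 379000 m = 5.28×10⁻⁴ Pa/m
Geostrophic balance (pressure-gradient force = Coriolis force):
V_g = (1/(fρ)) |∂P/∂n| = 5.28×10⁻⁴ / (5.93×10⁻⁵ × 1.07) = 8.32 m/s
Converting: 8.32 m/s × 1.944 = 16 knots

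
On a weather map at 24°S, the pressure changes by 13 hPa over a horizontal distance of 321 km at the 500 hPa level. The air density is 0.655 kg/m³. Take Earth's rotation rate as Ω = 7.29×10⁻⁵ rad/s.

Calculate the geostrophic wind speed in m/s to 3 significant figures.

Coriolis parameter at 24°S:
f = 2Ω sin φ = 2 × 7.29×10⁻⁵ × sin 24° = 5.93×10⁻⁵ s⁻¹
Pressure gradient: |∂P/∂n| = 1300 Pa / 321000 m = 4.05×10⁻³ Pa/m
Geostrophic balance (pressure-gradient force = Coriolis force):
V_g = (1/(fρ)) |∂P/∂n| = 4.05×10⁻³ / (5.93×10⁻⁵ × 0.655) = 104 m/s

104 m/s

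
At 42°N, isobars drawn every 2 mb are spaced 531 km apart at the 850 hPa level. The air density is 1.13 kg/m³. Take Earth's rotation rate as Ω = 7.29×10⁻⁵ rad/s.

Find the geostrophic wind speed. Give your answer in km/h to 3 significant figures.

Coriolis parameter at 42°N:
f = 2Ω sin φ = 2 × 7.29×10⁻⁵ × sin 42° = 9.76×10⁻⁵ s⁻¹
Pressure gradient: |∂P/∂n| = 200 Pa / 531000 m = 3.77×10⁻⁴ Pa/m
Geostrophic balance (pressure-gradient force = Coriolis force):
V_g = (1/(fρ)) |∂P/∂n| = 3.77×10⁻⁴ / (9.76×10⁻⁵ × 1.13) = 3.42 m/s
Converting: 3.42 m/s × 3.6 = 12.3 km/h

12.3 km/h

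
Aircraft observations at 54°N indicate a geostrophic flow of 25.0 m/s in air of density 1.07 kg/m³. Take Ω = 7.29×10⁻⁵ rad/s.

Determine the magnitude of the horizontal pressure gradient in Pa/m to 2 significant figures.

3.2×10⁻³ Pa/m

Coriolis parameter at 54°N:
f = 2Ω sin φ = 2 × 7.29×10⁻⁵ × sin 54° = 1.18×10⁻⁴ s⁻¹
Geostrophic balance rearranged: |∂P/∂n| = f ρ V_g
|∂P/∂n| = 1.18×10⁻⁴ × 1.07 × 25.0 = 3.16×10⁻³ Pa/m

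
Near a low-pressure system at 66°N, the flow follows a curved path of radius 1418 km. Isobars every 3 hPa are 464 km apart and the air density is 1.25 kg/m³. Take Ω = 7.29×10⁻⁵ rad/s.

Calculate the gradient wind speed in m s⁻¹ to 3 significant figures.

3.81 m s⁻¹

Coriolis parameter at 66°N:
f = 2Ω sin φ = 2 × 7.29×10⁻⁵ × sin 66° = 1.33×10⁻⁴ s⁻¹
Pressure gradient: |∂P/∂n| = 300 Pa / 464000 m = 6.47×10⁻⁴ Pa/m
Geostrophic speed: V_g = |∂P/∂n|/(fρ) = 6.47×10⁻⁴/(1.33×10⁻⁴ × 1.25) = 3.88 m/s
Around a low, centrifugal force acts outward with Coriolis, so pressure-gradient force balances both:
(1/ρ)|∂P/∂n| = fV + V²/R  →  V² + fR·V − fR·V_g = 0
With fR = 1.33×10⁻⁴ × 1418×10³ m = 189 m/s:
V = [−fR + √((fR)² + 4 fR V_g)]/2 = [−189 + √(189² + 4×189×3.88)]/2 = 3.81 m/s
Subgeostrophic (V < V_g = 3.88 m/s), as expected around a low.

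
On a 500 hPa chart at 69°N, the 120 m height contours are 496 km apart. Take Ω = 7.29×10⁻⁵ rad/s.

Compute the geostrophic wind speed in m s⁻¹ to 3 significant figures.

17.4 m s⁻¹

Coriolis parameter at 69°N:
f = 2Ω sin φ = 2 × 7.29×10⁻⁵ × sin 69° = 1.36×10⁻⁴ s⁻¹
Height gradient: |∂Z/∂n| = 120 m / 496000 m = 2.42×10⁻⁴
On a pressure surface, geostrophic balance gives V_g = (g/f)|∂Z/∂n|:
V_g = 9.81 × 2.42×10⁻⁴ / 1.36×10⁻⁴ = 17.4 m/s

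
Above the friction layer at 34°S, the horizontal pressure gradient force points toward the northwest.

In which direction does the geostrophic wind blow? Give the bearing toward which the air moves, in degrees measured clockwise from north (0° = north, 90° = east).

The pressure-gradient force points toward the northwest (bearing 315°).
Geostrophic balance: in the Southern Hemisphere the Coriolis force deflects motion to the left, so the geostrophic wind blows 90° to the left of the pressure-gradient force (low pressure on the right).
Rotating 315° by 90° counterclockwise gives 225° — the wind blows toward the southwest.

225°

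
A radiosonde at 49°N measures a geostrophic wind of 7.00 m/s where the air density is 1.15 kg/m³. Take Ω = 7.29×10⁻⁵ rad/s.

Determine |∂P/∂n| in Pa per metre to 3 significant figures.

Coriolis parameter at 49°N:
f = 2Ω sin φ = 2 × 7.29×10⁻⁵ × sin 49° = 1.10×10⁻⁴ s⁻¹
Geostrophic balance rearranged: |∂P/∂n| = f ρ V_g
|∂P/∂n| = 1.10×10⁻⁴ × 1.15 × 7.00 = 8.86×10⁻⁴ Pa/m

8.86×10⁻⁴ Pa/m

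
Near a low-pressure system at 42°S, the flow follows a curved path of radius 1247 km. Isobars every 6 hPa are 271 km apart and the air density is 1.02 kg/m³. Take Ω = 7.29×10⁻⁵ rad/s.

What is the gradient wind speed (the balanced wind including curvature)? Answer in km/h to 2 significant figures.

69 km/h

Coriolis parameter at 42°S:
f = 2Ω sin φ = 2 × 7.29×10⁻⁵ × sin 42° = 9.76×10⁻⁵ s⁻¹
Pressure gradient: |∂P/∂n| = 600 Pa / 271000 m = 2.21×10⁻³ Pa/m
Geostrophic speed: V_g = |∂P/∂n|/(fρ) = 2.21×10⁻³/(9.76×10⁻⁵ × 1.02) = 22.2 m/s
Around a low, centrifugal force acts outward with Coriolis, so pressure-gradient force balances both:
(1/ρ)|∂P/∂n| = fV + V²/R  →  V² + fR·V − fR·V_g = 0
With fR = 9.76×10⁻⁵ × 1247×10³ m = 122 m/s:
V = [−fR + √((fR)² + 4 fR V_g)]/2 = [−122 + √(122² + 4×122×22.2)]/2 = 19.2 m/s
Subgeostrophic (V < V_g = 22.2 m/s), as expected around a low.
Converting: 19.2 m/s × 3.6 = 69 km/h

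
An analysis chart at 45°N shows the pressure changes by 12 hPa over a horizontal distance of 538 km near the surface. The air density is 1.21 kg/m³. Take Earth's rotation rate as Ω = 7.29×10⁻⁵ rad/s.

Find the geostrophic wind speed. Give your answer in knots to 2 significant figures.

35 knots

Coriolis parameter at 45°N:
f = 2Ω sin φ = 2 × 7.29×10⁻⁵ × sin 45° = 1.03×10⁻⁴ s⁻¹
Pressure gradient: |∂P/∂n| = 1200 Pa / 538000 m = 2.23×10⁻³ Pa/m
Geostrophic balance (pressure-gradient force = Coriolis force):
V_g = (1/(fρ)) |∂P/∂n| = 2.23×10⁻³ / (1.03×10⁻⁴ × 1.21) = 17.9 m/s
Converting: 17.9 m/s × 1.944 = 35 knots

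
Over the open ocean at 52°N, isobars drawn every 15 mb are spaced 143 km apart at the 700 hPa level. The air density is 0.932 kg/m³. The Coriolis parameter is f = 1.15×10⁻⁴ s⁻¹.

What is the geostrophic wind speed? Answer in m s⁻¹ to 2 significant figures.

Pressure gradient: |∂P/∂n| = 1500 Pa / 143000 m = 1.05×10⁻² Pa/m
Geostrophic balance (pressure-gradient force = Coriolis force):
V_g = (1/(fρ)) |∂P/∂n| = 1.05×10⁻² / (1.15×10⁻⁴ × 0.932) = 97.9 m/s

98 m s⁻¹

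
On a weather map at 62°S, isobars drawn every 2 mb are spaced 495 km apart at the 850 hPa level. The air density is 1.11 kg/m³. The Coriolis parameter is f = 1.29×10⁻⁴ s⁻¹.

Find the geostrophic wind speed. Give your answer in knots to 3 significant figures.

5.48 knots

Pressure gradient: |∂P/∂n| = 200 Pa / 495000 m = 4.04×10⁻⁴ Pa/m
Geostrophic balance (pressure-gradient force = Coriolis force):
V_g = (1/(fρ)) |∂P/∂n| = 4.04×10⁻⁴ / (1.29×10⁻⁴ × 1.11) = 2.82 m/s
Converting: 2.82 m/s × 1.944 = 5.48 knots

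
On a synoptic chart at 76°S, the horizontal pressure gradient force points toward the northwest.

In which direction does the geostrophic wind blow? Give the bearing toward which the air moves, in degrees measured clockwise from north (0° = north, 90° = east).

225°

The pressure-gradient force points toward the northwest (bearing 315°).
Geostrophic balance: in the Southern Hemisphere the Coriolis force deflects motion to the left, so the geostrophic wind blows 90° to the left of the pressure-gradient force (low pressure on the right).
Rotating 315° by 90° counterclockwise gives 225° — the wind blows toward the southwest.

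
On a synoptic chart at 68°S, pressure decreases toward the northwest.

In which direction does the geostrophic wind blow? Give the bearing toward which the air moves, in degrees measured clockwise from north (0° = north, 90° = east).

The pressure-gradient force points toward the northwest (bearing 315°).
Geostrophic balance: in the Southern Hemisphere the Coriolis force deflects motion to the left, so the geostrophic wind blows 90° to the left of the pressure-gradient force (low pressure on the right).
Rotating 315° by 90° counterclockwise gives 225° — the wind blows toward the southwest.

225°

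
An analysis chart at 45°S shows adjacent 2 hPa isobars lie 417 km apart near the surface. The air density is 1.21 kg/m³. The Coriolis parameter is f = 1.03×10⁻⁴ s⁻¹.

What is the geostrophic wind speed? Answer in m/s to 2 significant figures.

Pressure gradient: |∂P/∂n| = 200 Pa / 417000 m = 4.80×10⁻⁴ Pa/m
Geostrophic balance (pressure-gradient force = Coriolis force):
V_g = (1/(fρ)) |∂P/∂n| = 4.80×10⁻⁴ / (1.03×10⁻⁴ × 1.21) = 3.85 m/s

3.8 m/s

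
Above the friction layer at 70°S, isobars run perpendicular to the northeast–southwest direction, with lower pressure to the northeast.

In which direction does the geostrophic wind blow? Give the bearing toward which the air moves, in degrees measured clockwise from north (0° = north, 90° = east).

315°

The pressure-gradient force points toward the northeast (bearing 045°).
Geostrophic balance: in the Southern Hemisphere the Coriolis force deflects motion to the left, so the geostrophic wind blows 90° to the left of the pressure-gradient force (low pressure on the right).
Rotating 045° by 90° counterclockwise gives 315° — the wind blows toward the northwest.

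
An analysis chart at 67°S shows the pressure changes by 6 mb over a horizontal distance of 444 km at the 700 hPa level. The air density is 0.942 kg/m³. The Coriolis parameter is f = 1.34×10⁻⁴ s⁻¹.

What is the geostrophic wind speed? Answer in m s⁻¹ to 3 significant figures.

10.7 m s⁻¹

Pressure gradient: |∂P/∂n| = 600 Pa / 444000 m = 1.35×10⁻³ Pa/m
Geostrophic balance (pressure-gradient force = Coriolis force):
V_g = (1/(fρ)) |∂P/∂n| = 1.35×10⁻³ / (1.34×10⁻⁴ × 0.942) = 10.7 m/s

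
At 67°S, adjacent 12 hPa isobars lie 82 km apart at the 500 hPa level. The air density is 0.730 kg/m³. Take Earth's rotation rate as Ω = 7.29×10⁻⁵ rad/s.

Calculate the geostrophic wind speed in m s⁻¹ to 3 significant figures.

Coriolis parameter at 67°S:
f = 2Ω sin φ = 2 × 7.29×10⁻⁵ × sin 67° = 1.34×10⁻⁴ s⁻¹
Pressure gradient: |∂P/∂n| = 1200 Pa / 82000 m = 1.46×10⁻² Pa/m
Geostrophic balance (pressure-gradient force = Coriolis force):
V_g = (1/(fρ)) |∂P/∂n| = 1.46×10⁻² / (1.34×10⁻⁴ × 0.730) = 149 m/s

149 m s⁻¹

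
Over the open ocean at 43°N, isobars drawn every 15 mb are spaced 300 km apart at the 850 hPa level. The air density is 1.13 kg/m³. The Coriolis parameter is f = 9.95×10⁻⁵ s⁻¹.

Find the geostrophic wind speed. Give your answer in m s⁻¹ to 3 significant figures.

44.5 m s⁻¹

Pressure gradient: |∂P/∂n| = 1500 Pa / 300000 m = 5.00×10⁻³ Pa/m
Geostrophic balance (pressure-gradient force = Coriolis force):
V_g = (1/(fρ)) |∂P/∂n| = 5.00×10⁻³ / (9.95×10⁻⁵ × 1.13) = 44.5 m/s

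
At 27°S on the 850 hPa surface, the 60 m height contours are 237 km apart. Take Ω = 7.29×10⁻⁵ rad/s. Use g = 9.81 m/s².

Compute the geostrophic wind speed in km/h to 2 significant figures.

140 km/h

Coriolis parameter at 27°S:
f = 2Ω sin φ = 2 × 7.29×10⁻⁵ × sin 27° = 6.62×10⁻⁵ s⁻¹
Height gradient: |∂Z/∂n| = 60 m / 237000 m = 2.53×10⁻⁴
On a pressure surface, geostrophic balance gives V_g = (g/f)|∂Z/∂n|:
V_g = 9.81 × 2.53×10⁻⁴ / 6.62×10⁻⁵ = 37.5 m/s
Converting: 37.5 m/s × 3.6 = 140 km/h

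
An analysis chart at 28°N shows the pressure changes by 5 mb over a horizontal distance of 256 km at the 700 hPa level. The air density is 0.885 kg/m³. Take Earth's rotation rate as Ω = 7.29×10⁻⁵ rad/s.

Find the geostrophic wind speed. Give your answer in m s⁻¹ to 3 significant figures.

Coriolis parameter at 28°N:
f = 2Ω sin φ = 2 × 7.29×10⁻⁵ × sin 28° = 6.84×10⁻⁵ s⁻¹
Pressure gradient: |∂P/∂n| = 500 Pa / 256000 m = 1.95×10⁻³ Pa/m
Geostrophic balance (pressure-gradient force = Coriolis force):
V_g = (1/(fρ)) |∂P/∂n| = 1.95×10⁻³ / (6.84×10⁻⁵ × 0.885) = 32.2 m/s

32.2 m s⁻¹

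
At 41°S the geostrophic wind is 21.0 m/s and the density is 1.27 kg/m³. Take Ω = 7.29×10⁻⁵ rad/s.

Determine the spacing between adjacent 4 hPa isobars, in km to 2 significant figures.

Coriolis parameter at 41°S:
f = 2Ω sin φ = 2 × 7.29×10⁻⁵ × sin 41° = 9.57×10⁻⁵ s⁻¹
Geostrophic balance rearranged: |∂P/∂n| = f ρ V_g
|∂P/∂n| = 9.57×10⁻⁵ × 1.27 × 21.0 = 2.55×10⁻³ Pa/m
Isobar spacing: Δn = ΔP/|∂P/∂n| = 400 Pa / 2.55×10⁻³ Pa/m = 156797 m ≈ 160 km

160 km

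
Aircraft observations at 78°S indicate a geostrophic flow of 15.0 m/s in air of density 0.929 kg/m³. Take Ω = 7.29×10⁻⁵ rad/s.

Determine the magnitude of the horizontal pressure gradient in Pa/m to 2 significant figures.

2.0×10⁻³ Pa/m

Coriolis parameter at 78°S:
f = 2Ω sin φ = 2 × 7.29×10⁻⁵ × sin 78° = 1.43×10⁻⁴ s⁻¹
Geostrophic balance rearranged: |∂P/∂n| = f ρ V_g
|∂P/∂n| = 1.43×10⁻⁴ × 0.929 × 15.0 = 1.99×10⁻³ Pa/m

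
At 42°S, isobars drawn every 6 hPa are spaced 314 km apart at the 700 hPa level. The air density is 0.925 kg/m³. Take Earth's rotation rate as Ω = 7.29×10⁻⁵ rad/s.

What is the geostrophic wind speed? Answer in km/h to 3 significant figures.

Coriolis parameter at 42°S:
f = 2Ω sin φ = 2 × 7.29×10⁻⁵ × sin 42° = 9.76×10⁻⁵ s⁻¹
Pressure gradient: |∂P/∂n| = 600 Pa / 314000 m = 1.91×10⁻³ Pa/m
Geostrophic balance (pressure-gradient force = Coriolis force):
V_g = (1/(fρ)) |∂P/∂n| = 1.91×10⁻³ / (9.76×10⁻⁵ × 0.925) = 21.2 m/s
Converting: 21.2 m/s × 3.6 = 76.2 km/h

76.2 km/h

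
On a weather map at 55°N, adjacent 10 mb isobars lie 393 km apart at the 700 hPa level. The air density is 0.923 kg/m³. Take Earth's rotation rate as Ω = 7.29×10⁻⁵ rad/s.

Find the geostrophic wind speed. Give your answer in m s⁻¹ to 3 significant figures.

Coriolis parameter at 55°N:
f = 2Ω sin φ = 2 × 7.29×10⁻⁵ × sin 55° = 1.19×10⁻⁴ s⁻¹
Pressure gradient: |∂P/∂n| = 1000 Pa / 393000 m = 2.54×10⁻³ Pa/m
Geostrophic balance (pressure-gradient force = Coriolis force):
V_g = (1/(fρ)) |∂P/∂n| = 2.54×10⁻³ / (1.19×10⁻⁴ × 0.923) = 23.1 m/s

23.1 m s⁻¹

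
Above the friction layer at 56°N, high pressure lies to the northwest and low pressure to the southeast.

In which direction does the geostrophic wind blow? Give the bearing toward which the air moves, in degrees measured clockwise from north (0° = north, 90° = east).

225°

The pressure-gradient force points toward the southeast (bearing 135°).
Geostrophic balance: in the Northern Hemisphere the Coriolis force deflects motion to the right, so the geostrophic wind blows 90° to the right of the pressure-gradient force (low pressure on the left).
Rotating 135° by 90° clockwise gives 225° — the wind blows toward the southwest.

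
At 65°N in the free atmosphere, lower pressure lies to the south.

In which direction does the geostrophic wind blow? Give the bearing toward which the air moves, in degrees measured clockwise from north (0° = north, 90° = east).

270°

The pressure-gradient force points toward the south (bearing 180°).
Geostrophic balance: in the Northern Hemisphere the Coriolis force deflects motion to the right, so the geostrophic wind blows 90° to the right of the pressure-gradient force (low pressure on the left).
Rotating 180° by 90° clockwise gives 270° — the wind blows toward the west.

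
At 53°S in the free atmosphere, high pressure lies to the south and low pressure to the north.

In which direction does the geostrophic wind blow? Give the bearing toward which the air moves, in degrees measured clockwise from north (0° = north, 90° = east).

The pressure-gradient force points toward the north (bearing 000°).
Geostrophic balance: in the Southern Hemisphere the Coriolis force deflects motion to the left, so the geostrophic wind blows 90° to the left of the pressure-gradient force (low pressure on the right).
Rotating 000° by 90° counterclockwise gives 270° — the wind blows toward the west.

270°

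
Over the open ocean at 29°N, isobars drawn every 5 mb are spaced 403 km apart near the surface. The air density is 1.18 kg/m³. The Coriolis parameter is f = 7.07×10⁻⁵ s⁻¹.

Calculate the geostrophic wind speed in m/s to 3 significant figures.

14.9 m/s

Pressure gradient: |∂P/∂n| = 500 Pa / 403000 m = 1.24×10⁻³ Pa/m
Geostrophic balance (pressure-gradient force = Coriolis force):
V_g = (1/(fρ)) |∂P/∂n| = 1.24×10⁻³ / (7.07×10⁻⁵ × 1.18) = 14.9 m/s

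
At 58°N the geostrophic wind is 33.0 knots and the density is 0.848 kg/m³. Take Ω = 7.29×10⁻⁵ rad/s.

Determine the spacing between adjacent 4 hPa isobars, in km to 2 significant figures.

Coriolis parameter at 58°N:
f = 2Ω sin φ = 2 × 7.29×10⁻⁵ × sin 58° = 1.24×10⁻⁴ s⁻¹
Wind speed in SI: 33.0 knots = 17.0 m/s
Geostrophic balance rearranged: |∂P/∂n| = f ρ V_g
|∂P/∂n| = 1.24×10⁻⁴ × 0.848 × 17.0 = 1.78×10⁻³ Pa/m
Isobar spacing: Δn = ΔP/|∂P/∂n| = 400 Pa / 1.78×10⁻³ Pa/m = 224716 m ≈ 220 km

220 km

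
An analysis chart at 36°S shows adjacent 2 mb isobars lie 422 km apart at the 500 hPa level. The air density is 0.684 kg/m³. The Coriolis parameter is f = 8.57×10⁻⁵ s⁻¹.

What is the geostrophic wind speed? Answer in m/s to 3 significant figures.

8.09 m/s

Pressure gradient: |∂P/∂n| = 200 Pa / 422000 m = 4.74×10⁻⁴ Pa/m
Geostrophic balance (pressure-gradient force = Coriolis force):
V_g = (1/(fρ)) |∂P/∂n| = 4.74×10⁻⁴ / (8.57×10⁻⁵ × 0.684) = 8.09 m/s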